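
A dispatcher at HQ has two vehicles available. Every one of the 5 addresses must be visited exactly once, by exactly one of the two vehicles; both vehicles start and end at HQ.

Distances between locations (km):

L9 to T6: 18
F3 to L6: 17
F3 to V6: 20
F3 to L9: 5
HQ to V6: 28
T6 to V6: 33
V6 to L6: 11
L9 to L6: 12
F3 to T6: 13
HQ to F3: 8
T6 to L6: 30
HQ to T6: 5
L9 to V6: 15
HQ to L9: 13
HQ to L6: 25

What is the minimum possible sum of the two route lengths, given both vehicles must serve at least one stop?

74 km — the smallest possible combined total.

Check every non-empty split of the stops between the two vehicles; for each half take its own optimal tour:
  {F3} + {L9, T6, V6, L6}: 16 + 74 = 90
  {L9} + {F3, T6, V6, L6}: 26 + 74 = 100
  {F3, L9} + {T6, V6, L6}: 26 + 74 = 100
  {T6} + {F3, L9, V6, L6}: 10 + 64 = 74
  {F3, T6} + {L9, V6, L6}: 26 + 64 = 90
  {L9, T6} + {F3, V6, L6}: 36 + 64 = 100
  … (15 splits in total)
Best: vehicle 1 HQ → T6 → HQ = 10; vehicle 2 HQ → F3 → L9 → V6 → L6 → HQ = 64; combined 74.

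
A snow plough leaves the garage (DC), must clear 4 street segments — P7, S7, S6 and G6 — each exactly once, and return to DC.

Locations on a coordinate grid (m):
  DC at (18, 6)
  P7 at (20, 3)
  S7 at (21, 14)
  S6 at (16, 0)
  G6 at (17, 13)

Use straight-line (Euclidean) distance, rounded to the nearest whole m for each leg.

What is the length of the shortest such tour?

Shortest round trip = 33 m.

DC → P7 → S7 → S6 → G6 → DC: 4+11+15+13+7 = 50
DC → P7 → S7 → G6 → S6 → DC: 4+11+4+13+6 = 38
DC → P7 → S6 → S7 → G6 → DC: 4+5+15+4+7 = 35
DC → P7 → S6 → G6 → S7 → DC: 4+5+13+4+9 = 35
DC → P7 → G6 → S7 → S6 → DC: 4+10+4+15+6 = 39
DC → P7 → G6 → S6 → S7 → DC: 4+10+13+15+9 = 51
DC → S7 → P7 → S6 → G6 → DC: 9+11+5+13+7 = 45
DC → S7 → P7 → G6 → S6 → DC: 9+11+10+13+6 = 49
DC → S7 → S6 → P7 → G6 → DC: 9+15+5+10+7 = 46
DC → S7 → G6 → P7 → S6 → DC: 9+4+10+5+6 = 34
DC → S6 → P7 → S7 → G6 → DC: 6+5+11+4+7 = 33
DC → S6 → S7 → P7 → G6 → DC: 6+15+11+10+7 = 49
The minimum is 33.
One optimal route: DC → S6 → P7 → S7 → G6 → DC (or its reverse).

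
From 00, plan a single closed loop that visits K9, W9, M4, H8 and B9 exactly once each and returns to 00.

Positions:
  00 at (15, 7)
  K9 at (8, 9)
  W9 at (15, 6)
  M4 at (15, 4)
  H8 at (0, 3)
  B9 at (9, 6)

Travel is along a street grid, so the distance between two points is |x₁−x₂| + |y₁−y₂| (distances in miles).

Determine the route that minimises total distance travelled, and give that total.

00→K9→W9→M4→H8→B9→00: 9+10+2+16+12+7 = 56
00→K9→W9→M4→B9→H8→00: 9+10+2+8+12+19 = 60
00→K9→W9→H8→M4→B9→00: 9+10+18+16+8+7 = 68
00→K9→W9→H8→B9→M4→00: 9+10+18+12+8+3 = 60
00→K9→W9→B9→M4→H8→00: 9+10+6+8+16+19 = 68
00→K9→W9→B9→H8→M4→00: 9+10+6+12+16+3 = 56
00→K9→M4→W9→H8→B9→00: 9+12+2+18+12+7 = 60
00→K9→M4→W9→B9→H8→00: 9+12+2+6+12+19 = 60
00→K9→M4→H8→W9→B9→00: 9+12+16+18+6+7 = 68
00→K9→M4→H8→B9→W9→00: 9+12+16+12+6+1 = 56
00→K9→M4→B9→W9→H8→00: 9+12+8+6+18+19 = 72
00→K9→M4→B9→H8→W9→00: 9+12+8+12+18+1 = 60
00→K9→H8→W9→M4→B9→00: 9+14+18+2+8+7 = 58
00→K9→H8→W9→B9→M4→00: 9+14+18+6+8+3 = 58
… (46 more)
00→K9→B9→H8→M4→W9→00: 9+4+12+16+2+1 = 44  ← best
The minimum is 44.
One optimal route: 00 → K9 → B9 → H8 → M4 → W9 → 00 (or its reverse).

Shortest round trip = 44 miles.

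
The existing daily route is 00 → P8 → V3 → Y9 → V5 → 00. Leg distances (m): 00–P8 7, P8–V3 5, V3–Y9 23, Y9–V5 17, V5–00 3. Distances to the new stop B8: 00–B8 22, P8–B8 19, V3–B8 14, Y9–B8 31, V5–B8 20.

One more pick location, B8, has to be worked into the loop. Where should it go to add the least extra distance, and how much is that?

Insertion cost between consecutive stops i–j is d(i,B8) + d(B8,j) − d(i,j):
  between 00 and P8: 22 + 19 − 7 = 34
  between P8 and V3: 19 + 14 − 5 = 28
  between V3 and Y9: 14 + 31 − 23 = 22
  between Y9 and V5: 31 + 20 − 17 = 34
  between V5 and 00: 20 + 22 − 3 = 39
Cheapest insertion is between V3 and Y9, adding 22.
New total = 55 + 22 = 77.

Adding 22 m by placing B8 on the V3–Y9 leg.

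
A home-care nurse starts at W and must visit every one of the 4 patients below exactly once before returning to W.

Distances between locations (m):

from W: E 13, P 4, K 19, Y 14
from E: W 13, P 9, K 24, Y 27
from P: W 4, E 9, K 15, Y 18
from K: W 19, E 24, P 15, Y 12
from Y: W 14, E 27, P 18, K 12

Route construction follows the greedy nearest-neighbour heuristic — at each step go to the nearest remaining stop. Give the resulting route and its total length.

From W: distances to unvisited — P=4, E=13, Y=14, K=19. Nearest is P (4).
From P: distances to unvisited — E=9, K=15, Y=18. Nearest is E (9).
From E: distances to unvisited — K=24, Y=27. Nearest is K (24).
From K: distances to unvisited — Y=12. Nearest is Y (12).
Return Y→W: 14.
Total = 4 + 9 + 24 + 12 + 14 = 63.

Total distance 63 m via the nearest-neighbour route W → P → E → K → Y → W.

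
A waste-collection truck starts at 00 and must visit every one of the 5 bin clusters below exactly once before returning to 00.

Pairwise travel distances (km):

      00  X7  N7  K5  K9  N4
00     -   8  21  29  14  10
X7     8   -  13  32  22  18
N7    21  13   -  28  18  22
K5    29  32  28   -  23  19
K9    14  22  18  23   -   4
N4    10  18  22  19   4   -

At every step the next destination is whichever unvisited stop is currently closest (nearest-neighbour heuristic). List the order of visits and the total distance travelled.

Nearest-neighbour total = 91 km; route 00 → X7 → N7 → K9 → N4 → K5 → 00.

At 00 the remaining stops are X7 8, N4 10, K9 14, N7 21, K5 29; go to X7.
At X7 the remaining stops are N7 13, N4 18, K9 22, K5 32; go to N7.
At N7 the remaining stops are K9 18, N4 22, K5 28; go to K9.
At K9 the remaining stops are N4 4, K5 23; go to N4.
At N4 the remaining stops are K5 19; go to K5.
Return K5→00: 29.
Total = 8 + 13 + 18 + 4 + 19 + 29 = 91.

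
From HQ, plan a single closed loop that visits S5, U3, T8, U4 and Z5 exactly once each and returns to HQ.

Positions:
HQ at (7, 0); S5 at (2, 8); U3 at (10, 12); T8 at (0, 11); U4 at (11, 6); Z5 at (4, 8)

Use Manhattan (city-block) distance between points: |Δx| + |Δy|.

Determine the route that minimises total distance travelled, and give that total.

With 5 stops there are 5!/2 = 60 distinct round trips (a route and its reverse cost the same).
HQ → S5 → U3 → T8 → U4 → Z5 → HQ: 13+12+11+16+9+11 = 72
HQ → S5 → U3 → T8 → Z5 → U4 → HQ: 13+12+11+7+9+10 = 62
HQ → S5 → U3 → U4 → T8 → Z5 → HQ: 13+12+7+16+7+11 = 66
HQ → S5 → U3 → U4 → Z5 → T8 → HQ: 13+12+7+9+7+18 = 66
HQ → S5 → U3 → Z5 → T8 → U4 → HQ: 13+12+10+7+16+10 = 68
HQ → S5 → U3 → Z5 → U4 → T8 → HQ: 13+12+10+9+16+18 = 78
HQ → S5 → T8 → U3 → U4 → Z5 → HQ: 13+5+11+7+9+11 = 56
HQ → S5 → T8 → U3 → Z5 → U4 → HQ: 13+5+11+10+9+10 = 58
HQ → S5 → T8 → U4 → U3 → Z5 → HQ: 13+5+16+7+10+11 = 62
HQ → S5 → T8 → U4 → Z5 → U3 → HQ: 13+5+16+9+10+15 = 68
HQ → S5 → T8 → Z5 → U3 → U4 → HQ: 13+5+7+10+7+10 = 52
HQ → S5 → T8 → Z5 → U4 → U3 → HQ: 13+5+7+9+7+15 = 56
HQ → S5 → U4 → U3 → T8 → Z5 → HQ: 13+11+7+11+7+11 = 60
HQ → S5 → U4 → U3 → Z5 → T8 → HQ: 13+11+7+10+7+18 = 66
… (46 more)
HQ → U4 → U3 → T8 → S5 → Z5 → HQ: 10+7+11+5+2+11 = 46  ← best
The minimum is 46.
One optimal route: HQ → U4 → U3 → T8 → S5 → Z5 → HQ (or its reverse).

Minimum total distance: 46.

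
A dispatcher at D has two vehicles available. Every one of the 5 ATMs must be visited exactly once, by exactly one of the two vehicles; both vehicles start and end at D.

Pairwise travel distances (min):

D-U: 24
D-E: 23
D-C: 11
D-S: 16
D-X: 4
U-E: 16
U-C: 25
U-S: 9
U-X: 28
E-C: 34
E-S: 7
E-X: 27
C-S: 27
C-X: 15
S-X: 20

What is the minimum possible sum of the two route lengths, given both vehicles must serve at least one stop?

83 min — the smallest possible combined total.

Check every non-empty split of the stops between the two vehicles; for each half take its own optimal tour:
  {U} + {E, C, S, X}: 48 + 76 = 124
  {E} + {U, C, S, X}: 46 + 69 = 115
  {U, E} + {C, S, X}: 63 + 62 = 125
  {C} + {U, E, S, X}: 22 + 71 = 93
  {U, C} + {E, S, X}: 60 + 54 = 114
  {E, C} + {U, S, X}: 68 + 57 = 125
  … (15 splits in total)
  {U, E, C, S} + {X}: 75 + 8 = 83  ← best
Best: vehicle 1 D → E → S → U → C → D = 75; vehicle 2 D → X → D = 8; combined 83.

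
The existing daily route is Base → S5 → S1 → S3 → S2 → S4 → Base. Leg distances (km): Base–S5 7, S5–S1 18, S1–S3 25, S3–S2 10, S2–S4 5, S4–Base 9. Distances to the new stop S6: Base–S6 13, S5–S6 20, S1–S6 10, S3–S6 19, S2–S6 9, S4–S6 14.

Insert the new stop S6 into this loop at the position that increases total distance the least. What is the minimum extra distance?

Insertion cost between consecutive stops i–j is d(i,S6) + d(S6,j) − d(i,j):
  between Base and S5: 13 + 20 − 7 = 26
  between S5 and S1: 20 + 10 − 18 = 12
  between S1 and S3: 10 + 19 − 25 = 4
  between S3 and S2: 19 + 9 − 10 = 18
  between S2 and S4: 9 + 14 − 5 = 18
  between S4 and Base: 14 + 13 − 9 = 18
Cheapest insertion is between S1 and S3, adding 4.
New total = 74 + 4 = 78.

Minimum extra distance: 4 km, inserting S6 between S1 and S3.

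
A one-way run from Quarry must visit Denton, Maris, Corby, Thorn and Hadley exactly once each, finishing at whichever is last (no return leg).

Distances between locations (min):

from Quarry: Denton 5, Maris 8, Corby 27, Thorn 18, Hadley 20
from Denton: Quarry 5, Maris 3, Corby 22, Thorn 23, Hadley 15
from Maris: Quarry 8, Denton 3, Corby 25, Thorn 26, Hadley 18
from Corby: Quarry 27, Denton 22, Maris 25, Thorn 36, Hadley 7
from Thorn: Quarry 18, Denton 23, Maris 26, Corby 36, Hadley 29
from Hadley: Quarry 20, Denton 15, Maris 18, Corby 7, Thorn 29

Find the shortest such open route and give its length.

Shortest open route: 69 min.

There are 5! = 120 possible orderings.
Quarry→Denton→Maris→Corby→Thorn→Hadley: 5+3+25+36+29 = 98
Quarry→Denton→Maris→Corby→Hadley→Thorn: 5+3+25+7+29 = 69
Quarry→Denton→Maris→Thorn→Corby→Hadley: 5+3+26+36+7 = 77
Quarry→Denton→Maris→Thorn→Hadley→Corby: 5+3+26+29+7 = 70
Quarry→Denton→Maris→Hadley→Corby→Thorn: 5+3+18+7+36 = 69
Quarry→Denton→Maris→Hadley→Thorn→Corby: 5+3+18+29+36 = 91
Quarry→Denton→Corby→Maris→Thorn→Hadley: 5+22+25+26+29 = 107
Quarry→Denton→Corby→Maris→Hadley→Thorn: 5+22+25+18+29 = 99
Quarry→Denton→Corby→Thorn→Maris→Hadley: 5+22+36+26+18 = 107
Quarry→Denton→Corby→Thorn→Hadley→Maris: 5+22+36+29+18 = 110
Quarry→Denton→Corby→Hadley→Maris→Thorn: 5+22+7+18+26 = 78
Quarry→Denton→Corby→Hadley→Thorn→Maris: 5+22+7+29+26 = 89
Quarry→Denton→Thorn→Maris→Corby→Hadley: 5+23+26+25+7 = 86
Quarry→Denton→Thorn→Maris→Hadley→Corby: 5+23+26+18+7 = 79
… (106 more)
The minimum is 69.
One shortest path: Quarry → Denton → Maris → Corby → Hadley → Thorn.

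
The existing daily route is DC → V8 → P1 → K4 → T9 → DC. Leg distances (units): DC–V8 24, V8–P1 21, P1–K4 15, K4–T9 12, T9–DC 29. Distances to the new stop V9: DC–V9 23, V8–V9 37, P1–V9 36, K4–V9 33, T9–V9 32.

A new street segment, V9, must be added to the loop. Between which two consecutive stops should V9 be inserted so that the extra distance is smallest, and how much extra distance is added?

Adding 26 by placing V9 on the T9–DC leg.

Insertion cost between consecutive stops i–j is d(i,V9) + d(V9,j) − d(i,j):
  between DC and V8: 23 + 37 − 24 = 36
  between V8 and P1: 37 + 36 − 21 = 52
  between P1 and K4: 36 + 33 − 15 = 54
  between K4 and T9: 33 + 32 − 12 = 53
  between T9 and DC: 32 + 23 − 29 = 26
Cheapest insertion is between T9 and DC, adding 26.
New total = 101 + 26 = 127.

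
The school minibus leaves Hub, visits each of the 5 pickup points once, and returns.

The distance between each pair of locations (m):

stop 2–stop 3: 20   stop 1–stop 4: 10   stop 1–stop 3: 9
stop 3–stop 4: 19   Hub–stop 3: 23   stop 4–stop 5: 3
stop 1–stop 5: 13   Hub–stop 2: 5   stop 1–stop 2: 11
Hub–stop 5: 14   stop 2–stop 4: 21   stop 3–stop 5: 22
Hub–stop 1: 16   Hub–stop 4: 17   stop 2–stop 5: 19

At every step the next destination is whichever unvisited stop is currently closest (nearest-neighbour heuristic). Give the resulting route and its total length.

At Hub the remaining stops are stop 2 5, stop 5 14, stop 1 16, stop 4 17, stop 3 23; go to stop 2.
At stop 2 the remaining stops are stop 1 11, stop 5 19, stop 3 20, stop 4 21; go to stop 1.
At stop 1 the remaining stops are stop 3 9, stop 4 10, stop 5 13; go to stop 3.
At stop 3 the remaining stops are stop 4 19, stop 5 22; go to stop 4.
At stop 4 the remaining stops are stop 5 3; go to stop 5.
Return stop 5→Hub: 14.
Total = 5 + 11 + 9 + 19 + 3 + 14 = 61.

61 m along Hub → stop 2 → stop 1 → stop 3 → stop 4 → stop 5 → Hub.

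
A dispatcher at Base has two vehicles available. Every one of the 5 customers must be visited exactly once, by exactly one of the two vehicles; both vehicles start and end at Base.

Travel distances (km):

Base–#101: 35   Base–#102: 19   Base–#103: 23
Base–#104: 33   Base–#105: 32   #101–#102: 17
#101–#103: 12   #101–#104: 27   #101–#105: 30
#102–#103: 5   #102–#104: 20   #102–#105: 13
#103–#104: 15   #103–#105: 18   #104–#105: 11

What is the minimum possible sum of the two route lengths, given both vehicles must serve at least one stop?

There are 2^4 − 1 = 15 ways to divide the 5 stops into two non-empty groups. For each, the best each vehicle can do is its own shortest tour through its group:
  {#101} + {#102, #103, #104, #105}: 70 + 81 = 151
  {#102} + {#101, #103, #104, #105}: 38 + 105 = 143
  {#101, #102} + {#103, #104, #105}: 71 + 81 = 152
  {#103} + {#101, #102, #104, #105}: 46 + 105 = 151
  {#101, #103} + {#102, #104, #105}: 70 + 76 = 146
  {#102, #103} + {#101, #104, #105}: 47 + 105 = 152
  … (15 splits in total)
Best: vehicle 1 Base → #102 → Base = 38; vehicle 2 Base → #101 → #103 → #104 → #105 → Base = 105; combined 143.

Minimum combined distance: 143 km.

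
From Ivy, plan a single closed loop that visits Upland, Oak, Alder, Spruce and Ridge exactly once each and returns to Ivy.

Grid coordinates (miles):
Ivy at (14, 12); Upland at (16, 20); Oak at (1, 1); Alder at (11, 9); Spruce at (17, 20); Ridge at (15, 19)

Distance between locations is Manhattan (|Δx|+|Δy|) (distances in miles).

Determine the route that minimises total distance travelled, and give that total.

Ivy → Upland → Oak → Alder → Spruce → Ridge → Ivy: 10+34+18+17+3+8 = 90
Ivy → Upland → Oak → Alder → Ridge → Spruce → Ivy: 10+34+18+14+3+11 = 90
Ivy → Upland → Oak → Spruce → Alder → Ridge → Ivy: 10+34+35+17+14+8 = 118
Ivy → Upland → Oak → Spruce → Ridge → Alder → Ivy: 10+34+35+3+14+6 = 102
Ivy → Upland → Oak → Ridge → Alder → Spruce → Ivy: 10+34+32+14+17+11 = 118
Ivy → Upland → Oak → Ridge → Spruce → Alder → Ivy: 10+34+32+3+17+6 = 102
Ivy → Upland → Alder → Oak → Spruce → Ridge → Ivy: 10+16+18+35+3+8 = 90
Ivy → Upland → Alder → Oak → Ridge → Spruce → Ivy: 10+16+18+32+3+11 = 90
Ivy → Upland → Alder → Spruce → Oak → Ridge → Ivy: 10+16+17+35+32+8 = 118
Ivy → Upland → Alder → Spruce → Ridge → Oak → Ivy: 10+16+17+3+32+24 = 102
Ivy → Upland → Alder → Ridge → Oak → Spruce → Ivy: 10+16+14+32+35+11 = 118
Ivy → Upland → Alder → Ridge → Spruce → Oak → Ivy: 10+16+14+3+35+24 = 102
Ivy → Upland → Spruce → Oak → Alder → Ridge → Ivy: 10+1+35+18+14+8 = 86
Ivy → Upland → Spruce → Oak → Ridge → Alder → Ivy: 10+1+35+32+14+6 = 98
… (46 more)
Ivy → Upland → Spruce → Ridge → Oak → Alder → Ivy: 10+1+3+32+18+6 = 70  ← best
The minimum is 70.
One optimal route: Ivy → Upland → Spruce → Ridge → Oak → Alder → Ivy (or its reverse).

70 miles — the shortest possible round trip.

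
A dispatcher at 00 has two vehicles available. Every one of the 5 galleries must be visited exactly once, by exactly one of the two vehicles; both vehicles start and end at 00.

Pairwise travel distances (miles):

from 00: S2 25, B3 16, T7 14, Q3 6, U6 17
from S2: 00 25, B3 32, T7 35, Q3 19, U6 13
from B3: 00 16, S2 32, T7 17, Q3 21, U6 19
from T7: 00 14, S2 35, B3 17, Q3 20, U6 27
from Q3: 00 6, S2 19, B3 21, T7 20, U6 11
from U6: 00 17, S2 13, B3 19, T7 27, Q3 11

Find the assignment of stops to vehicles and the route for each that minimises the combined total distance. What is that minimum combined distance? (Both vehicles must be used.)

Minimum combined distance: 100 miles.

There are 2^4 − 1 = 15 ways to divide the 5 stops into two non-empty groups. For each, the best each vehicle can do is its own shortest tour through its group:
  {S2} + {B3, T7, Q3, U6}: 50 + 67 = 117
  {B3} + {S2, T7, Q3, U6}: 32 + 79 = 111
  {S2, B3} + {T7, Q3, U6}: 73 + 58 = 131
  {T7} + {S2, B3, Q3, U6}: 28 + 73 = 101
  {S2, T7} + {B3, Q3, U6}: 74 + 52 = 126
  {B3, T7} + {S2, Q3, U6}: 47 + 55 = 102
  … (15 splits in total)
  {Q3} + {S2, B3, T7, U6}: 12 + 88 = 100  ← best
Best: vehicle 1 00 → Q3 → 00 = 12; vehicle 2 00 → S2 → U6 → B3 → T7 → 00 = 88; combined 100.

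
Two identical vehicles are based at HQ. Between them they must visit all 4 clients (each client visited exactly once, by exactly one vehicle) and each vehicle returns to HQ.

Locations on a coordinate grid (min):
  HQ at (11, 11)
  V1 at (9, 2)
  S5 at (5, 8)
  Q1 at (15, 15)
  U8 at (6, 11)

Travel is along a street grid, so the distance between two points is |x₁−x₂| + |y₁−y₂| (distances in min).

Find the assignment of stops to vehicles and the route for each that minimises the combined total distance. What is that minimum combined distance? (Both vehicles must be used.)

Try each way of splitting the stops between the two vehicles (each non-empty) and, for each split, find the best tour for each vehicle:
  {V1} + {S5, Q1, U8}: 22 + 34 = 56
  {S5} + {V1, Q1, U8}: 18 + 44 = 62
  {V1, S5} + {Q1, U8}: 30 + 26 = 56
  {Q1} + {V1, S5, U8}: 16 + 30 = 46
  {V1, Q1} + {S5, U8}: 38 + 18 = 56
  {S5, Q1} + {V1, U8}: 34 + 28 = 62
  … (7 splits in total)
Best: vehicle 1 HQ → Q1 → HQ = 16; vehicle 2 HQ → V1 → S5 → U8 → HQ = 30; combined 46.

46 min — the smallest possible combined total.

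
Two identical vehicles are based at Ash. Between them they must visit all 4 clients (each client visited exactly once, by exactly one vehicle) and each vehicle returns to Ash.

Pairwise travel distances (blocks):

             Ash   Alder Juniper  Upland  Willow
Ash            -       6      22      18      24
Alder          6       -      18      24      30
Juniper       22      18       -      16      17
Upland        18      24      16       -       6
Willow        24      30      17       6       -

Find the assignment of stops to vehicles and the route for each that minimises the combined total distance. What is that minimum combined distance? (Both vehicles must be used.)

Minimum combined distance: 75 blocks.

Check every non-empty split of the stops between the two vehicles; for each half take its own optimal tour:
  {Alder} + {Juniper, Upland, Willow}: 12 + 63 = 75
  {Juniper} + {Alder, Upland, Willow}: 44 + 60 = 104
  {Alder, Juniper} + {Upland, Willow}: 46 + 48 = 94
  {Upland} + {Alder, Juniper, Willow}: 36 + 65 = 101
  {Alder, Upland} + {Juniper, Willow}: 48 + 63 = 111
  {Juniper, Upland} + {Alder, Willow}: 56 + 60 = 116
  … (7 splits in total)
Best: vehicle 1 Ash → Alder → Ash = 12; vehicle 2 Ash → Juniper → Willow → Upland → Ash = 63; combined 75.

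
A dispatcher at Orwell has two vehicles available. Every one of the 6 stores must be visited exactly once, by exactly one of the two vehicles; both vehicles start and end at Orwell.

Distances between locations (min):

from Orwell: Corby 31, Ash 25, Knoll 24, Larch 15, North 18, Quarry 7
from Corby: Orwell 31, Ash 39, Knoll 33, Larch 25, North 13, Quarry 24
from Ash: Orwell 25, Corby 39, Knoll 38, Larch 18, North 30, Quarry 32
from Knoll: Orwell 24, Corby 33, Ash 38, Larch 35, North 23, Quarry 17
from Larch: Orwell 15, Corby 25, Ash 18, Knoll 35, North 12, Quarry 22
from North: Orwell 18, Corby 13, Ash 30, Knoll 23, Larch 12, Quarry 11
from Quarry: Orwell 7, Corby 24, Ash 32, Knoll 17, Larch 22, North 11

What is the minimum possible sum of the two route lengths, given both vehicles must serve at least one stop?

139 min — the smallest possible combined total.

Try each way of splitting the stops between the two vehicles (each non-empty) and, for each split, find the best tour for each vehicle:
  {Corby} + {Ash, Knoll, Larch, North, Quarry}: 62 + 102 = 164
  {Ash} + {Corby, Knoll, Larch, North, Quarry}: 50 + 97 = 147
  {Corby, Ash} + {Knoll, Larch, North, Quarry}: 95 + 74 = 169
  {Knoll} + {Corby, Ash, Larch, North, Quarry}: 48 + 99 = 147
  {Corby, Knoll} + {Ash, Larch, North, Quarry}: 88 + 73 = 161
  {Ash, Knoll} + {Corby, Larch, North, Quarry}: 87 + 71 = 158
  … (31 splits in total)
  {Corby, Ash, Knoll, Larch, North} + {Quarry}: 125 + 14 = 139  ← best
Best: vehicle 1 Orwell → Ash → Larch → North → Corby → Knoll → Orwell = 125; vehicle 2 Orwell → Quarry → Orwell = 14; combined 139.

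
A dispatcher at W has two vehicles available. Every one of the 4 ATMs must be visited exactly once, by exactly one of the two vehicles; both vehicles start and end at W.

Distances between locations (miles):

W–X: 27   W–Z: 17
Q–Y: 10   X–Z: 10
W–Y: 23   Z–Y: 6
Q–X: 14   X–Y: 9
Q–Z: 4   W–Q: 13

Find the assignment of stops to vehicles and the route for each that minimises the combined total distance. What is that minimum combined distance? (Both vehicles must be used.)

Check every non-empty split of the stops between the two vehicles; for each half take its own optimal tour:
  {Q} + {X, Z, Y}: 26 + 59 = 85
  {X} + {Q, Z, Y}: 54 + 46 = 100
  {Q, X} + {Z, Y}: 54 + 46 = 100
  {Z} + {Q, X, Y}: 34 + 59 = 93
  {Q, Z} + {X, Y}: 34 + 59 = 93
  {X, Z} + {Q, Y}: 54 + 46 = 100
  … (7 splits in total)
Best: vehicle 1 W → Q → W = 26; vehicle 2 W → X → Y → Z → W = 59; combined 85.

Minimum combined distance: 85 miles.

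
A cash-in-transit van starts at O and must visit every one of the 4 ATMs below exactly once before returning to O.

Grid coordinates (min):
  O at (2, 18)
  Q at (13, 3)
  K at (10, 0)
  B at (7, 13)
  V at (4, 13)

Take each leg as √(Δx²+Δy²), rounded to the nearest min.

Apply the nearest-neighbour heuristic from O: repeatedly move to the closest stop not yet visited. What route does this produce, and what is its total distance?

From O: distances to unvisited — V=5, B=7, Q=19, K=20. Nearest is V (5).
From V: distances to unvisited — B=3, Q=13, K=14. Nearest is B (3).
From B: distances to unvisited — Q=12, K=13. Nearest is Q (12).
From Q: distances to unvisited — K=4. Nearest is K (4).
Return K→O: 20.
Total = 5 + 3 + 12 + 4 + 20 = 44.

44 min along O → V → B → Q → K → O.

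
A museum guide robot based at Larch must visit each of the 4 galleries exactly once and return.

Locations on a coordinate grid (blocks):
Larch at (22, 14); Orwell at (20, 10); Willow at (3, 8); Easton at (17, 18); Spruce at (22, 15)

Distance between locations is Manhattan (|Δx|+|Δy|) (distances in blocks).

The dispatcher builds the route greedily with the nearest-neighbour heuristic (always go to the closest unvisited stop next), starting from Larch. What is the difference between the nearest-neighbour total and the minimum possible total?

From Larch: Spruce=1, Orwell=6, Easton=9, Willow=25 → choose Spruce (1).
From Spruce: Orwell=7, Easton=8, Willow=26 → choose Orwell (7).
From Orwell: Easton=11, Willow=19 → choose Easton (11).
From Easton: Willow=24 → choose Willow (24).
NN route Larch → Spruce → Orwell → Easton → Willow → Larch costs 68.
Optimal: Larch → Orwell → Willow → Easton → Spruce → Larch costs 58 (by enumerating all 12 distinct tours).
Excess = 68 − 58 = 10.

10 blocks longer than the optimal tour.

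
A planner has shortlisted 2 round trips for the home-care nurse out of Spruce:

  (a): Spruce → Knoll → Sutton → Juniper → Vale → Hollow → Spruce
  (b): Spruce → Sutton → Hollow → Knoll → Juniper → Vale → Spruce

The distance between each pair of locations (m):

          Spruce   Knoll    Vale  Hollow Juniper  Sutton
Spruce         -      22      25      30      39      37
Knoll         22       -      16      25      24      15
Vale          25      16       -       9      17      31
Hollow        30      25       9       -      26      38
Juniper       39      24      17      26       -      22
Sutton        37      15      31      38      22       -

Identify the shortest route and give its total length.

Shortest is (a), total 115 m.

(a): 22 + 15 + 22 + 17 + 9 + 30 = 115
(b): 37 + 38 + 25 + 24 + 17 + 25 = 166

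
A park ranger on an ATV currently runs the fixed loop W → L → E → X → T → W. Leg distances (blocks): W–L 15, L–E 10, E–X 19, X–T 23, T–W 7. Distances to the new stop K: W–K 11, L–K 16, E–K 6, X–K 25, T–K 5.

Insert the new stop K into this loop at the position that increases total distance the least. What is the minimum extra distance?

Adding 7 blocks by placing K on the X–T leg.

Insertion cost between consecutive stops i–j is d(i,K) + d(K,j) − d(i,j):
  between W and L: 11 + 16 − 15 = 12
  between L and E: 16 + 6 − 10 = 12
  between E and X: 6 + 25 − 19 = 12
  between X and T: 25 + 5 − 23 = 7
  between T and W: 5 + 11 − 7 = 9
Cheapest insertion is between X and T, adding 7.
New total = 74 + 7 = 81.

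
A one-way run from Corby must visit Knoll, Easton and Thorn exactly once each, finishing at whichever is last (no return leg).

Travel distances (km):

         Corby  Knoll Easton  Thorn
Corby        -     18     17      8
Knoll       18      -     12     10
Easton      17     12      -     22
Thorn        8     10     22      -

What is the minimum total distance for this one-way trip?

There are 3! = 6 possible orderings.
Corby - Knoll - Easton - Thorn: 18+12+22 = 52
Corby - Knoll - Thorn - Easton: 18+10+22 = 50
Corby - Easton - Knoll - Thorn: 17+12+10 = 39
Corby - Easton - Thorn - Knoll: 17+22+10 = 49
Corby - Thorn - Knoll - Easton: 8+10+12 = 30
Corby - Thorn - Easton - Knoll: 8+22+12 = 42
The minimum is 30.
One shortest path: Corby → Thorn → Knoll → Easton.

30 km — the minimum one-way total.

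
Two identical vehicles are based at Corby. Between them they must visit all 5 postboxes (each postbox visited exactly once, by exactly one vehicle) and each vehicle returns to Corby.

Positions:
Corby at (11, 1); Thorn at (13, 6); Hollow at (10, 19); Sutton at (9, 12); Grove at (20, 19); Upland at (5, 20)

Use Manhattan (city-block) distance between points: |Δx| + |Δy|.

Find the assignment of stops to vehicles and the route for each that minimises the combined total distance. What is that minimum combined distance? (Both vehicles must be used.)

Minimum combined distance: 82.

Try each way of splitting the stops between the two vehicles (each non-empty) and, for each split, find the best tour for each vehicle:
  {Thorn} + {Hollow, Sutton, Grove, Upland}: 14 + 68 = 82
  {Hollow} + {Thorn, Sutton, Grove, Upland}: 38 + 68 = 106
  {Thorn, Hollow} + {Sutton, Grove, Upland}: 42 + 68 = 110
  {Sutton} + {Thorn, Hollow, Grove, Upland}: 26 + 68 = 94
  {Thorn, Sutton} + {Hollow, Grove, Upland}: 30 + 68 = 98
  {Hollow, Sutton} + {Thorn, Grove, Upland}: 40 + 68 = 108
  … (15 splits in total)
Best: vehicle 1 Corby → Thorn → Corby = 14; vehicle 2 Corby → Sutton → Upland → Hollow → Grove → Corby = 68; combined 82.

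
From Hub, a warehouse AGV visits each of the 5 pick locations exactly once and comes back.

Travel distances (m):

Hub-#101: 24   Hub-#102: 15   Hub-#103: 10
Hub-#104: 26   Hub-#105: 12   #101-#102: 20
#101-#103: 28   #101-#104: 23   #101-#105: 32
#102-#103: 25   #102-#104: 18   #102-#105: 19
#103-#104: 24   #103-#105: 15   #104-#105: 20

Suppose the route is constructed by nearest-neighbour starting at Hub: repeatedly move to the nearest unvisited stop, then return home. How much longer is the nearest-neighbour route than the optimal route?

From Hub: #103=10, #105=12, #102=15, #101=24, #104=26 → choose #103 (10).
From #103: #105=15, #104=24, #102=25, #101=28 → choose #105 (15).
From #105: #102=19, #104=20, #101=32 → choose #102 (19).
From #102: #104=18, #101=20 → choose #104 (18).
From #104: #101=23 → choose #101 (23).
NN route Hub → #103 → #105 → #102 → #104 → #101 → Hub costs 109.
Optimal: Hub → #102 → #101 → #104 → #105 → #103 → Hub costs 103 (by enumerating all 60 distinct tours).
Excess = 109 − 103 = 6.

Excess over optimum: 6 m.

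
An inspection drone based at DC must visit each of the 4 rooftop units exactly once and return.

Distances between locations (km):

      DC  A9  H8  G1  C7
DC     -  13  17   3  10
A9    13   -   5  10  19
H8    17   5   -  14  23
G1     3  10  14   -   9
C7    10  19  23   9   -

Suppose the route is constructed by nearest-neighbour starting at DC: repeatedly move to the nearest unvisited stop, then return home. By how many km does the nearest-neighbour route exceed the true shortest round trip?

Excess over optimum: 2 km.

DC: G1=3, C7=10, A9=13, H8=17 ⇒ G1
G1: C7=9, A9=10, H8=14 ⇒ C7
C7: A9=19, H8=23 ⇒ A9
A9: H8=5 ⇒ H8
NN route DC → G1 → C7 → A9 → H8 → DC costs 53.
Optimal: DC → A9 → H8 → G1 → C7 → DC costs 51 (by enumerating all 12 distinct tours).
Excess = 53 − 51 = 2.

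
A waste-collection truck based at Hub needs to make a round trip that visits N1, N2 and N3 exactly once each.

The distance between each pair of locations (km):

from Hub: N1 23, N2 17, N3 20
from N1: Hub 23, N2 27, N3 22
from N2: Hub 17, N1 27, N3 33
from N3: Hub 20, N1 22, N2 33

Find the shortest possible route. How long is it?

There are 3 distinct closed tours to check (reversals are equivalent).
Hub - N1 - N2 - N3 - Hub: 23+27+33+20 = 103
Hub - N1 - N3 - N2 - Hub: 23+22+33+17 = 95
Hub - N2 - N1 - N3 - Hub: 17+27+22+20 = 86
The minimum is 86.
One optimal route: Hub → N2 → N1 → N3 → Hub (or its reverse).

Shortest round trip = 86 km.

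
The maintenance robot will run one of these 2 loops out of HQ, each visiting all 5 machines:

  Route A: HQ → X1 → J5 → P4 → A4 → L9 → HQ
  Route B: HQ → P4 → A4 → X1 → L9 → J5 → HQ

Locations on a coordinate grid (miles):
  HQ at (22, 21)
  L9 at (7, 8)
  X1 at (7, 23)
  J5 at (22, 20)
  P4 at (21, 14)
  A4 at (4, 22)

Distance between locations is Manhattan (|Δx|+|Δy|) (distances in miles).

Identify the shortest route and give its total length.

80 miles — Route B is the shortest.

Route A: 17 + 18 + 7 + 25 + 17 + 28 = 112
Route B: 8 + 25 + 4 + 15 + 27 + 1 = 80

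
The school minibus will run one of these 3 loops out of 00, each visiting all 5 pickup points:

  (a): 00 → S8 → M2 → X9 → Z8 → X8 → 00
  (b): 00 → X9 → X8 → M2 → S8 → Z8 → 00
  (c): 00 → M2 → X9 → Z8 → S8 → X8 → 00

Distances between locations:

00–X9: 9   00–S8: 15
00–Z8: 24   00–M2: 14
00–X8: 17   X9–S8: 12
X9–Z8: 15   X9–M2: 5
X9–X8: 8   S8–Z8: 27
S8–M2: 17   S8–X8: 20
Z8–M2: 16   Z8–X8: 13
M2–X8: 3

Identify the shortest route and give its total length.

Shortest is (a), total 82.

(a): 15 + 17 + 5 + 15 + 13 + 17 = 82
(b): 9 + 8 + 3 + 17 + 27 + 24 = 88
(c): 14 + 5 + 15 + 27 + 20 + 17 = 98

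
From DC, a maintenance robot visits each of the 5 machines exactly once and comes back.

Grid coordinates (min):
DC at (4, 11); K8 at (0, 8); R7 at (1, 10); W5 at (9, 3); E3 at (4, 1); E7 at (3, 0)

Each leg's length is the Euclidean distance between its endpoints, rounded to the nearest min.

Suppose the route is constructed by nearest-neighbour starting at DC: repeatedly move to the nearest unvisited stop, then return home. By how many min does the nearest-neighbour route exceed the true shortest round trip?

1 min longer than the optimal tour.

From DC: R7=3, K8=5, W5=9, E3=10, E7=11 → choose R7 (3).
From R7: K8=2, E3=9, E7=10, W5=11 → choose K8 (2).
From K8: E3=8, E7=9, W5=10 → choose E3 (8).
From E3: E7=1, W5=5 → choose E7 (1).
From E7: W5=7 → choose W5 (7).
NN route DC → R7 → K8 → E3 → E7 → W5 → DC costs 30.
Optimal: DC → R7 → K8 → E7 → E3 → W5 → DC costs 29 (by enumerating all 60 distinct tours).
Excess = 30 − 29 = 1.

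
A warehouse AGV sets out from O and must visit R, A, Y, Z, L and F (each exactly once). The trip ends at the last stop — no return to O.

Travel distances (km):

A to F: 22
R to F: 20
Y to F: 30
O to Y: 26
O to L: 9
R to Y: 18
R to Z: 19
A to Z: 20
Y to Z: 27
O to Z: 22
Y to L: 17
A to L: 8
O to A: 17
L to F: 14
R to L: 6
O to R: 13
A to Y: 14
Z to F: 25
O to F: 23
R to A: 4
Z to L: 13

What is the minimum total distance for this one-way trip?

85 km — the minimum one-way total.

There are 6! = 720 possible orderings.
O - R - A - Y - Z - L - F: 13+4+14+27+13+14 = 85
O - R - A - Y - Z - F - L: 13+4+14+27+25+14 = 97
O - R - A - Y - L - Z - F: 13+4+14+17+13+25 = 86
O - R - A - Y - L - F - Z: 13+4+14+17+14+25 = 87
O - R - A - Y - F - Z - L: 13+4+14+30+25+13 = 99
O - R - A - Y - F - L - Z: 13+4+14+30+14+13 = 88
O - R - A - Z - Y - L - F: 13+4+20+27+17+14 = 95
O - R - A - Z - Y - F - L: 13+4+20+27+30+14 = 108
… (712 more)
The minimum is 85.
One shortest path: O → R → A → Y → Z → L → F.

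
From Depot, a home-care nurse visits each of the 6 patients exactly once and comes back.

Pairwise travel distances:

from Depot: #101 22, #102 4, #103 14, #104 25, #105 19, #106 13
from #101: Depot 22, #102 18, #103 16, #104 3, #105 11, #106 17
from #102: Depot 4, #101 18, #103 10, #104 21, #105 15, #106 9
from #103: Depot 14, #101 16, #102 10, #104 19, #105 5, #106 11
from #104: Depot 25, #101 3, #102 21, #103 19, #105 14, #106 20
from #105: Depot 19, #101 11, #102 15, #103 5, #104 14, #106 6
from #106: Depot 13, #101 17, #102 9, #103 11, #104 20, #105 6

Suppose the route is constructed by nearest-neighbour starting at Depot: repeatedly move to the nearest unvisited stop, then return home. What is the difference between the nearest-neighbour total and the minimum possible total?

Excess over optimum: 2.

From Depot: #102=4, #106=13, #103=14, #105=19, #101=22, #104=25 → choose #102 (4).
From #102: #106=9, #103=10, #105=15, #101=18, #104=21 → choose #106 (9).
From #106: #105=6, #103=11, #101=17, #104=20 → choose #105 (6).
From #105: #103=5, #101=11, #104=14 → choose #103 (5).
From #103: #101=16, #104=19 → choose #101 (16).
From #101: #104=3 → choose #104 (3).
NN route Depot → #102 → #106 → #105 → #103 → #101 → #104 → Depot costs 68.
Optimal: Depot → #102 → #103 → #101 → #104 → #105 → #106 → Depot costs 66 (by enumerating all 360 distinct tours).
Excess = 68 − 66 = 2.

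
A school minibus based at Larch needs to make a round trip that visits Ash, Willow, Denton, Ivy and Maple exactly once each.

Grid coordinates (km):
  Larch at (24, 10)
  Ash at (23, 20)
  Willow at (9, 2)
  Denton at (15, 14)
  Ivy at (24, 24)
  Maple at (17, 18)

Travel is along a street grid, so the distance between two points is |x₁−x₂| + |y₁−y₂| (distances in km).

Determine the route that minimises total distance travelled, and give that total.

There are 60 distinct closed tours to check (reversals are equivalent).
Larch-Ash-Willow-Denton-Ivy-Maple-Larch: 11+32+18+19+13+15 = 108
Larch-Ash-Willow-Denton-Maple-Ivy-Larch: 11+32+18+6+13+14 = 94
Larch-Ash-Willow-Ivy-Denton-Maple-Larch: 11+32+37+19+6+15 = 120
Larch-Ash-Willow-Ivy-Maple-Denton-Larch: 11+32+37+13+6+13 = 112
Larch-Ash-Willow-Maple-Denton-Ivy-Larch: 11+32+24+6+19+14 = 106
Larch-Ash-Willow-Maple-Ivy-Denton-Larch: 11+32+24+13+19+13 = 112
Larch-Ash-Denton-Willow-Ivy-Maple-Larch: 11+14+18+37+13+15 = 108
Larch-Ash-Denton-Willow-Maple-Ivy-Larch: 11+14+18+24+13+14 = 94
Larch-Ash-Denton-Ivy-Willow-Maple-Larch: 11+14+19+37+24+15 = 120
Larch-Ash-Denton-Ivy-Maple-Willow-Larch: 11+14+19+13+24+23 = 104
Larch-Ash-Denton-Maple-Willow-Ivy-Larch: 11+14+6+24+37+14 = 106
Larch-Ash-Denton-Maple-Ivy-Willow-Larch: 11+14+6+13+37+23 = 104
Larch-Ash-Ivy-Willow-Denton-Maple-Larch: 11+5+37+18+6+15 = 92
Larch-Ash-Ivy-Willow-Maple-Denton-Larch: 11+5+37+24+6+13 = 96
… (46 more)
Larch-Willow-Denton-Maple-Ash-Ivy-Larch: 23+18+6+8+5+14 = 74  ← best
The minimum is 74.
One optimal route: Larch → Willow → Denton → Maple → Ash → Ivy → Larch (or its reverse).

Minimum total distance: 74 km.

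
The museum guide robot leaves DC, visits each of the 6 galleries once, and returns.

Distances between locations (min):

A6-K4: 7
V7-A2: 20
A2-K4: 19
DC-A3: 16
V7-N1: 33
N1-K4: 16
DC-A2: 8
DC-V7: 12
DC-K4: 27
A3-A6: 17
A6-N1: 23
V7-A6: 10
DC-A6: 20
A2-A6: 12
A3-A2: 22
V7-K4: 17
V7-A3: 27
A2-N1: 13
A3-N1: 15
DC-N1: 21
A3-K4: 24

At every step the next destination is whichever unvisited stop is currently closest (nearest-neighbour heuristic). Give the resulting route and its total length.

Nearest-neighbour total = 97 min; route DC → A2 → A6 → K4 → N1 → A3 → V7 → DC.

At DC the remaining stops are A2 8, V7 12, A3 16, A6 20, N1 21, K4 27; go to A2.
At A2 the remaining stops are A6 12, N1 13, K4 19, V7 20, A3 22; go to A6.
At A6 the remaining stops are K4 7, V7 10, A3 17, N1 23; go to K4.
At K4 the remaining stops are N1 16, V7 17, A3 24; go to N1.
At N1 the remaining stops are A3 15, V7 33; go to A3.
At A3 the remaining stops are V7 27; go to V7.
Return V7→DC: 12.
Total = 8 + 12 + 7 + 16 + 15 + 27 + 12 = 97.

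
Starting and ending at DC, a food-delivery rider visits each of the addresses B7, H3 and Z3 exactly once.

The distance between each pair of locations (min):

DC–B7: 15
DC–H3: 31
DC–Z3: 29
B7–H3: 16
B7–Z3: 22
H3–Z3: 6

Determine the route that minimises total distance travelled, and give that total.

With 3 stops there are 3!/2 = 3 distinct round trips (a route and its reverse cost the same).
DC-B7-H3-Z3-DC: 15+16+6+29 = 66
DC-B7-Z3-H3-DC: 15+22+6+31 = 74
DC-H3-B7-Z3-DC: 31+16+22+29 = 98
The minimum is 66.
One optimal route: DC → B7 → H3 → Z3 → DC (or its reverse).

Minimum total distance: 66 min.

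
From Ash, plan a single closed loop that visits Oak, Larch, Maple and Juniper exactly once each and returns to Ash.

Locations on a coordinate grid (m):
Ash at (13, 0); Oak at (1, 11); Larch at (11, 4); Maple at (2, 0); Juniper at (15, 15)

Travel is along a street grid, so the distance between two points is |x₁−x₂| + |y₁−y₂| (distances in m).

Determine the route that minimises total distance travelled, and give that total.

Shortest round trip = 62 m.

With 4 stops there are 4!/2 = 12 distinct round trips (a route and its reverse cost the same).
Ash→Oak→Larch→Maple→Juniper→Ash: 23+17+13+28+17 = 98
Ash→Oak→Larch→Juniper→Maple→Ash: 23+17+15+28+11 = 94
Ash→Oak→Maple→Larch→Juniper→Ash: 23+12+13+15+17 = 80
Ash→Oak→Maple→Juniper→Larch→Ash: 23+12+28+15+6 = 84
Ash→Oak→Juniper→Larch→Maple→Ash: 23+18+15+13+11 = 80
Ash→Oak→Juniper→Maple→Larch→Ash: 23+18+28+13+6 = 88
Ash→Larch→Oak→Maple→Juniper→Ash: 6+17+12+28+17 = 80
Ash→Larch→Oak→Juniper→Maple→Ash: 6+17+18+28+11 = 80
Ash→Larch→Maple→Oak→Juniper→Ash: 6+13+12+18+17 = 66
Ash→Larch→Juniper→Oak→Maple→Ash: 6+15+18+12+11 = 62
Ash→Maple→Oak→Larch→Juniper→Ash: 11+12+17+15+17 = 72
Ash→Maple→Larch→Oak→Juniper→Ash: 11+13+17+18+17 = 76
The minimum is 62.
One optimal route: Ash → Larch → Juniper → Oak → Maple → Ash (or its reverse).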